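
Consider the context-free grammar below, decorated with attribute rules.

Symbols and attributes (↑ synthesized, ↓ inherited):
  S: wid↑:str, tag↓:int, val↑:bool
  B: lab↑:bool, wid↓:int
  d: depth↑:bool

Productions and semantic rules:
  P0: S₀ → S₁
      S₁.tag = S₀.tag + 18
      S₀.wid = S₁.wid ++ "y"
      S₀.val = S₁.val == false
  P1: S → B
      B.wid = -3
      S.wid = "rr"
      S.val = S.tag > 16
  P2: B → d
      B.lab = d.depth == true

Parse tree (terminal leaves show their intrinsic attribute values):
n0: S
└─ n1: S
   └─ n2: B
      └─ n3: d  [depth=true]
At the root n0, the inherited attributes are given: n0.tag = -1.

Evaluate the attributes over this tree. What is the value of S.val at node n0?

false

1. n0.tag = -1  [given at root]
2. n1.tag = 17  [S₀.tag + 18]
3. n2.wid = -3  [-3]
4. n3.depth = true  [terminal]
5. n2.lab = true  [d.depth == true]
6. n1.wid = "rr"  ["rr"]
7. n1.val = true  [S.tag > 16]
8. n0.wid = "rry"  [S₁.wid ++ "y"]
9. n0.val = false  [S₁.val == false]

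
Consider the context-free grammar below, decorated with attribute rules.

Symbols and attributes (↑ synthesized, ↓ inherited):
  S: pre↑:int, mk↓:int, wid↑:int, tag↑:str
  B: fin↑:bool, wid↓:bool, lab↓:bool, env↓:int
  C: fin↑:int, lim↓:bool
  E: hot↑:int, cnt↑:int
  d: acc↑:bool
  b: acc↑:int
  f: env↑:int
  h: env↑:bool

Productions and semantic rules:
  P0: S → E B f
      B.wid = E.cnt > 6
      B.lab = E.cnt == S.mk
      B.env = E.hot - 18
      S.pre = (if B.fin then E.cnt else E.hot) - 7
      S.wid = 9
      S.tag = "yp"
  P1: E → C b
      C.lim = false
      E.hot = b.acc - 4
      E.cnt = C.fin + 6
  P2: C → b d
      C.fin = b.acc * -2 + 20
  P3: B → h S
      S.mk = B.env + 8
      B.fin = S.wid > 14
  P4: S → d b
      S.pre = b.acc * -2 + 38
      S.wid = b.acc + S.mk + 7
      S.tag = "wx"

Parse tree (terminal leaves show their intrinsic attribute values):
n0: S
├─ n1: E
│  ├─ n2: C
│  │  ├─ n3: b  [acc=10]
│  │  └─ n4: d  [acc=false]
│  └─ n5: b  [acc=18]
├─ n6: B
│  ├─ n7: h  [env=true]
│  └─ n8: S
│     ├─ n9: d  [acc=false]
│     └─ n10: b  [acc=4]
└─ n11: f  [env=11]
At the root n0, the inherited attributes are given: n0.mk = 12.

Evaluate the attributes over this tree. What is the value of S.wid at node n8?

15

1. n0.mk = 12  [given at root]
2. n2.lim = false  [false]
3. n3.acc = 10  [terminal]
4. n4.acc = false  [terminal]
5. n2.fin = 0  [b.acc * -2 + 20]
6. n5.acc = 18  [terminal]
7. n1.hot = 14  [b.acc - 4]
8. n1.cnt = 6  [C.fin + 6]
9. n6.wid = false  [E.cnt > 6]
10. n6.lab = false  [E.cnt == S.mk]
11. n6.env = -4  [E.hot - 18]
12. n7.env = true  [terminal]
13. n8.mk = 4  [B.env + 8]
14. n9.acc = false  [terminal]
15. n10.acc = 4  [terminal]
16. n8.pre = 30  [b.acc * -2 + 38]
17. n8.wid = 15  [b.acc + S.mk + 7]
18. n8.tag = "wx"  ["wx"]
19. n6.fin = true  [S.wid > 14]
20. n11.env = 11  [terminal]
21. n0.pre = -1  [(if B.fin then E.cnt else E.hot) - 7]
22. n0.wid = 9  [9]
23. n0.tag = "yp"  ["yp"]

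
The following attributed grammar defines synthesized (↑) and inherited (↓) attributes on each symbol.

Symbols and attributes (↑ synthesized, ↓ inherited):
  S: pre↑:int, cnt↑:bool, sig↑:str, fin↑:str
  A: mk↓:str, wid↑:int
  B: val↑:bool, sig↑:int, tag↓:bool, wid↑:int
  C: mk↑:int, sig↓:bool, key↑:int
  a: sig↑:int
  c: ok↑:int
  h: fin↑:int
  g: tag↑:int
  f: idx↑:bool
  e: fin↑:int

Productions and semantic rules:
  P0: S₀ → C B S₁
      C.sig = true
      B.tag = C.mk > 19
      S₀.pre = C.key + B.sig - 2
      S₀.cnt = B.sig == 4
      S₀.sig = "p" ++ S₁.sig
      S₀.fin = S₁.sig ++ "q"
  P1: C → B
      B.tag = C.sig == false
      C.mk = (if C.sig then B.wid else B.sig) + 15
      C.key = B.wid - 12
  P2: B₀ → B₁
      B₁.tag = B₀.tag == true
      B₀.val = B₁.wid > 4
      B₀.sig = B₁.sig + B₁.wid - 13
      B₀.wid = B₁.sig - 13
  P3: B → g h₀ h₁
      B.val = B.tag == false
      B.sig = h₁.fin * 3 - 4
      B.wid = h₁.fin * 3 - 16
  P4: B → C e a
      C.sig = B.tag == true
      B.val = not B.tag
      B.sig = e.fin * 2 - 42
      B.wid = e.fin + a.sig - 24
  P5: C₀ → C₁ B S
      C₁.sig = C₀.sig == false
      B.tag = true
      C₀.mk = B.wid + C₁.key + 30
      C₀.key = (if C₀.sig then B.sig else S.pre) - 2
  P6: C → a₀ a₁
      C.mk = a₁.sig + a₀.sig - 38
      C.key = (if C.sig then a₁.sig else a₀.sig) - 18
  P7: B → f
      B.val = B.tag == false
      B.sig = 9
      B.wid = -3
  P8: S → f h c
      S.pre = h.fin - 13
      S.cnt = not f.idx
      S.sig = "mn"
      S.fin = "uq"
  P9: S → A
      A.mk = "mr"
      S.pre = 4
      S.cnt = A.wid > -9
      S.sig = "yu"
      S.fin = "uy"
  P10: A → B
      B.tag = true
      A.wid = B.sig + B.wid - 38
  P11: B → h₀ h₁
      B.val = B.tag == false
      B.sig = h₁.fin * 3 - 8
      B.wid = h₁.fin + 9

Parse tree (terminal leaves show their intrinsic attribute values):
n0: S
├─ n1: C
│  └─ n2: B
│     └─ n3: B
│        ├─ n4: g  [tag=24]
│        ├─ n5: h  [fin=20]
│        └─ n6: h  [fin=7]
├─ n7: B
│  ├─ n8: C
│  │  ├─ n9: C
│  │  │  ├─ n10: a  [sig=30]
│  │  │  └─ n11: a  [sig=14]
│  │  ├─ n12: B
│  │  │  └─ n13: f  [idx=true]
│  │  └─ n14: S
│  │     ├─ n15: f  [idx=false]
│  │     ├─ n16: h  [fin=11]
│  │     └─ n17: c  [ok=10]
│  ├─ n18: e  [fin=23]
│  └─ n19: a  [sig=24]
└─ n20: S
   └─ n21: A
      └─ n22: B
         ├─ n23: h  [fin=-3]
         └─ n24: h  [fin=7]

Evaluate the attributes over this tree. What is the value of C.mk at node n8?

23

1. n1.sig = true  [true]
2. n2.tag = false  [C.sig == false]
3. n3.tag = false  [B₀.tag == true]
4. n4.tag = 24  [terminal]
5. n5.fin = 20  [terminal]
6. n6.fin = 7  [terminal]
7. n3.val = true  [B.tag == false]
8. n3.sig = 17  [h₁.fin * 3 - 4]
9. n3.wid = 5  [h₁.fin * 3 - 16]
10. n2.val = true  [B₁.wid > 4]
11. n2.sig = 9  [B₁.sig + B₁.wid - 13]
12. n2.wid = 4  [B₁.sig - 13]
13. n1.mk = 19  [(if C.sig then B.wid else B.sig) + 15]
14. n1.key = -8  [B.wid - 12]
15. n7.tag = false  [C.mk > 19]
16. n8.sig = false  [B.tag == true]
17. n9.sig = true  [C₀.sig == false]
18. n10.sig = 30  [terminal]
19. n11.sig = 14  [terminal]
20. n9.mk = 6  [a₁.sig + a₀.sig - 38]
21. n9.key = -4  [(if C.sig then a₁.sig else a₀.sig) - 18]
22. n12.tag = true  [true]
23. n13.idx = true  [terminal]
24. n12.val = false  [B.tag == false]
25. n12.sig = 9  [9]
26. n12.wid = -3  [-3]
27. n15.idx = false  [terminal]
28. n16.fin = 11  [terminal]
29. n17.ok = 10  [terminal]
30. n14.pre = -2  [h.fin - 13]
31. n14.cnt = true  [not f.idx]
32. n14.sig = "mn"  ["mn"]
33. n14.fin = "uq"  ["uq"]
34. n8.mk = 23  [B.wid + C₁.key + 30]
35. n8.key = -4  [(if C₀.sig then B.sig else S.pre) - 2]
36. n18.fin = 23  [terminal]
37. n19.sig = 24  [terminal]
38. n7.val = true  [not B.tag]
39. n7.sig = 4  [e.fin * 2 - 42]
40. n7.wid = 23  [e.fin + a.sig - 24]
41. n21.mk = "mr"  ["mr"]
42. n22.tag = true  [true]
43. n23.fin = -3  [terminal]
44. n24.fin = 7  [terminal]
45. n22.val = false  [B.tag == false]
46. n22.sig = 13  [h₁.fin * 3 - 8]
47. n22.wid = 16  [h₁.fin + 9]
48. n21.wid = -9  [B.sig + B.wid - 38]
49. n20.pre = 4  [4]
50. n20.cnt = false  [A.wid > -9]
51. n20.sig = "yu"  ["yu"]
52. n20.fin = "uy"  ["uy"]
53. n0.pre = -6  [C.key + B.sig - 2]
54. n0.cnt = true  [B.sig == 4]
55. n0.sig = "pyu"  ["p" ++ S₁.sig]
56. n0.fin = "yuq"  [S₁.sig ++ "q"]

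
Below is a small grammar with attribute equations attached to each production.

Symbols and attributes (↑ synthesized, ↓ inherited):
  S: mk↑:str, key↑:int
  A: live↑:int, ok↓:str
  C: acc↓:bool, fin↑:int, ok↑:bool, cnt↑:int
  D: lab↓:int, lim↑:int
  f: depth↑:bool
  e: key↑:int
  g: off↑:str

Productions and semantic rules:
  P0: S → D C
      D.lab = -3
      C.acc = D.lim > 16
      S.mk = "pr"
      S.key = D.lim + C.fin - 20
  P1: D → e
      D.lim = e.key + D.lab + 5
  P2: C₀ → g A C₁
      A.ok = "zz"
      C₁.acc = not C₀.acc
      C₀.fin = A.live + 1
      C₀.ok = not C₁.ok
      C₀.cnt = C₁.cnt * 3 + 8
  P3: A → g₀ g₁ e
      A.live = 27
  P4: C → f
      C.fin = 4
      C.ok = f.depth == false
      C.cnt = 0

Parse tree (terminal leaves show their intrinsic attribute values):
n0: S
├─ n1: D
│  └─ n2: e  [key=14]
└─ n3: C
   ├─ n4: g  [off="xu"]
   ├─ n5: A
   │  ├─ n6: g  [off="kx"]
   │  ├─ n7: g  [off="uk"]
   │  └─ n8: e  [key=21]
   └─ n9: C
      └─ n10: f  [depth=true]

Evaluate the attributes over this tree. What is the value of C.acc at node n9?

true

1. n1.lab = -3  [-3]
2. n2.key = 14  [terminal]
3. n1.lim = 16  [e.key + D.lab + 5]
4. n3.acc = false  [D.lim > 16]
5. n4.off = "xu"  [terminal]
6. n5.ok = "zz"  ["zz"]
7. n6.off = "kx"  [terminal]
8. n7.off = "uk"  [terminal]
9. n8.key = 21  [terminal]
10. n5.live = 27  [27]
11. n9.acc = true  [not C₀.acc]
12. n10.depth = true  [terminal]
13. n9.fin = 4  [4]
14. n9.ok = false  [f.depth == false]
15. n9.cnt = 0  [0]
16. n3.fin = 28  [A.live + 1]
17. n3.ok = true  [not C₁.ok]
18. n3.cnt = 8  [C₁.cnt * 3 + 8]
19. n0.mk = "pr"  ["pr"]
20. n0.key = 24  [D.lim + C.fin - 20]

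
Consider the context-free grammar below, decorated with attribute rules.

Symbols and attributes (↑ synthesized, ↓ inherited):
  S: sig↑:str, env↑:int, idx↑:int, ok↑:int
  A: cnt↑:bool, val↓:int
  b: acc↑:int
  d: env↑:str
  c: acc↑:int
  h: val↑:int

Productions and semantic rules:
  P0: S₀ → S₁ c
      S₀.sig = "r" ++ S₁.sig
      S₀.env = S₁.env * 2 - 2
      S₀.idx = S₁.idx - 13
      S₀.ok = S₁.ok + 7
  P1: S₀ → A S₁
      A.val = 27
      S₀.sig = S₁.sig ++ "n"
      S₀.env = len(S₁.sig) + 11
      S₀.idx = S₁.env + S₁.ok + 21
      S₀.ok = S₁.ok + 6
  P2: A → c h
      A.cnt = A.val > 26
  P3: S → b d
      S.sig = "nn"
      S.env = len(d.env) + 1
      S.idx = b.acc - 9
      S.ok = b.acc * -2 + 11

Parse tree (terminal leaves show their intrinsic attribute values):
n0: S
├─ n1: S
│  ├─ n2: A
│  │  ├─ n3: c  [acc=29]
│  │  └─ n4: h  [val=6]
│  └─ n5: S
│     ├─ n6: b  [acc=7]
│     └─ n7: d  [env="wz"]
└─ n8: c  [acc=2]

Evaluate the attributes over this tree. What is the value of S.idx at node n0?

8

1. n2.val = 27  [27]
2. n3.acc = 29  [terminal]
3. n4.val = 6  [terminal]
4. n2.cnt = true  [A.val > 26]
5. n6.acc = 7  [terminal]
6. n7.env = "wz"  [terminal]
7. n5.sig = "nn"  ["nn"]
8. n5.env = 3  [len(d.env) + 1]
9. n5.idx = -2  [b.acc - 9]
10. n5.ok = -3  [b.acc * -2 + 11]
11. n1.sig = "nnn"  [S₁.sig ++ "n"]
12. n1.env = 13  [len(S₁.sig) + 11]
13. n1.idx = 21  [S₁.env + S₁.ok + 21]
14. n1.ok = 3  [S₁.ok + 6]
15. n8.acc = 2  [terminal]
16. n0.sig = "rnnn"  ["r" ++ S₁.sig]
17. n0.env = 24  [S₁.env * 2 - 2]
18. n0.idx = 8  [S₁.idx - 13]
19. n0.ok = 10  [S₁.ok + 7]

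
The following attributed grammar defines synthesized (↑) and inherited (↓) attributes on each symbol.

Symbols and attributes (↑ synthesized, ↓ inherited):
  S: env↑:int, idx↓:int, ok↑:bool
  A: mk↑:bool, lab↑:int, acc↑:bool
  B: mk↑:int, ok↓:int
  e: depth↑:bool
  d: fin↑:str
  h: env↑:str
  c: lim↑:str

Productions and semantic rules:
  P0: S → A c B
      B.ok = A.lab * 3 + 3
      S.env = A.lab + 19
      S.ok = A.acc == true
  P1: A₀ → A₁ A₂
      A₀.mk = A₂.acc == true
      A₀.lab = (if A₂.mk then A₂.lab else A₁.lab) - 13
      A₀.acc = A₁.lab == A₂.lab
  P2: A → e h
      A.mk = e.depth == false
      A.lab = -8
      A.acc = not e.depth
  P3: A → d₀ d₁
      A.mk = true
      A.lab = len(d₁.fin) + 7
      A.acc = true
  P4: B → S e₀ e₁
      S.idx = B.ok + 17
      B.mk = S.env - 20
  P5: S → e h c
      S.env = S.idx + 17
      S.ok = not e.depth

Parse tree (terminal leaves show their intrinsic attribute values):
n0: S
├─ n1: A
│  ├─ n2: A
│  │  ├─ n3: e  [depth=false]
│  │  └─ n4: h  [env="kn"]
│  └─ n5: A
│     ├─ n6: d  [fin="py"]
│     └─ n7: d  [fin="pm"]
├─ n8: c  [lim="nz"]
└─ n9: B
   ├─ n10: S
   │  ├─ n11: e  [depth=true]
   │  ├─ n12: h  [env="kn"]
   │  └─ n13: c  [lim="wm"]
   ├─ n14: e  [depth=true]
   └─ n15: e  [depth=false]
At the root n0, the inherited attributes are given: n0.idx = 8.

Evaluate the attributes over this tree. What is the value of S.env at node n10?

25

1. n0.idx = 8  [given at root]
2. n3.depth = false  [terminal]
3. n4.env = "kn"  [terminal]
4. n2.mk = true  [e.depth == false]
5. n2.lab = -8  [-8]
6. n2.acc = true  [not e.depth]
7. n6.fin = "py"  [terminal]
8. n7.fin = "pm"  [terminal]
9. n5.mk = true  [true]
10. n5.lab = 9  [len(d₁.fin) + 7]
11. n5.acc = true  [true]
12. n1.mk = true  [A₂.acc == true]
13. n1.lab = -4  [(if A₂.mk then A₂.lab else A₁.lab) - 13]
14. n1.acc = false  [A₁.lab == A₂.lab]
15. n8.lim = "nz"  [terminal]
16. n9.ok = -9  [A.lab * 3 + 3]
17. n10.idx = 8  [B.ok + 17]
18. n11.depth = true  [terminal]
19. n12.env = "kn"  [terminal]
20. n13.lim = "wm"  [terminal]
21. n10.env = 25  [S.idx + 17]
22. n10.ok = false  [not e.depth]
23. n14.depth = true  [terminal]
24. n15.depth = false  [terminal]
25. n9.mk = 5  [S.env - 20]
26. n0.env = 15  [A.lab + 19]
27. n0.ok = false  [A.acc == true]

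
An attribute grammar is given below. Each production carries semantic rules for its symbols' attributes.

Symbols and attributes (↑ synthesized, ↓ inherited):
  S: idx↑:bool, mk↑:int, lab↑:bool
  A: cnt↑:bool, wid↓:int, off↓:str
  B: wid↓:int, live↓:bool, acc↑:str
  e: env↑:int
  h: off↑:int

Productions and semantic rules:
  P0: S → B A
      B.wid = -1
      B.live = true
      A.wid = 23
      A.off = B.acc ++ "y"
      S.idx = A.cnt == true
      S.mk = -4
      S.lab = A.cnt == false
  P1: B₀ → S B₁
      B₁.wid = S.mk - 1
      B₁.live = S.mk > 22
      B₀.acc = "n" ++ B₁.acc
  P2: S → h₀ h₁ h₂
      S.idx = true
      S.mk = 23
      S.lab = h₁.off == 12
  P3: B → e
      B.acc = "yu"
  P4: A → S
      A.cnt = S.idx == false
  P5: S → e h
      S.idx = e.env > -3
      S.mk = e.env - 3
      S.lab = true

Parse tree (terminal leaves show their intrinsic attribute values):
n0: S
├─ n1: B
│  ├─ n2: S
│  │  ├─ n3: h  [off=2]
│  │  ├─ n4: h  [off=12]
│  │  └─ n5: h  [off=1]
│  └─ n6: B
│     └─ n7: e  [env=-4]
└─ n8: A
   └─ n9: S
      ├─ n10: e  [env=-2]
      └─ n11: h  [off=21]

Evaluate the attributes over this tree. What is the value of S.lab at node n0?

1. n1.wid = -1  [-1]
2. n1.live = true  [true]
3. n3.off = 2  [terminal]
4. n4.off = 12  [terminal]
5. n5.off = 1  [terminal]
6. n2.idx = true  [true]
7. n2.mk = 23  [23]
8. n2.lab = true  [h₁.off == 12]
9. n6.wid = 22  [S.mk - 1]
10. n6.live = true  [S.mk > 22]
11. n7.env = -4  [terminal]
12. n6.acc = "yu"  ["yu"]
13. n1.acc = "nyu"  ["n" ++ B₁.acc]
14. n8.wid = 23  [23]
15. n8.off = "nyuy"  [B.acc ++ "y"]
16. n10.env = -2  [terminal]
17. n11.off = 21  [terminal]
18. n9.idx = true  [e.env > -3]
19. n9.mk = -5  [e.env - 3]
20. n9.lab = true  [true]
21. n8.cnt = false  [S.idx == false]
22. n0.idx = false  [A.cnt == true]
23. n0.mk = -4  [-4]
24. n0.lab = true  [A.cnt == false]

true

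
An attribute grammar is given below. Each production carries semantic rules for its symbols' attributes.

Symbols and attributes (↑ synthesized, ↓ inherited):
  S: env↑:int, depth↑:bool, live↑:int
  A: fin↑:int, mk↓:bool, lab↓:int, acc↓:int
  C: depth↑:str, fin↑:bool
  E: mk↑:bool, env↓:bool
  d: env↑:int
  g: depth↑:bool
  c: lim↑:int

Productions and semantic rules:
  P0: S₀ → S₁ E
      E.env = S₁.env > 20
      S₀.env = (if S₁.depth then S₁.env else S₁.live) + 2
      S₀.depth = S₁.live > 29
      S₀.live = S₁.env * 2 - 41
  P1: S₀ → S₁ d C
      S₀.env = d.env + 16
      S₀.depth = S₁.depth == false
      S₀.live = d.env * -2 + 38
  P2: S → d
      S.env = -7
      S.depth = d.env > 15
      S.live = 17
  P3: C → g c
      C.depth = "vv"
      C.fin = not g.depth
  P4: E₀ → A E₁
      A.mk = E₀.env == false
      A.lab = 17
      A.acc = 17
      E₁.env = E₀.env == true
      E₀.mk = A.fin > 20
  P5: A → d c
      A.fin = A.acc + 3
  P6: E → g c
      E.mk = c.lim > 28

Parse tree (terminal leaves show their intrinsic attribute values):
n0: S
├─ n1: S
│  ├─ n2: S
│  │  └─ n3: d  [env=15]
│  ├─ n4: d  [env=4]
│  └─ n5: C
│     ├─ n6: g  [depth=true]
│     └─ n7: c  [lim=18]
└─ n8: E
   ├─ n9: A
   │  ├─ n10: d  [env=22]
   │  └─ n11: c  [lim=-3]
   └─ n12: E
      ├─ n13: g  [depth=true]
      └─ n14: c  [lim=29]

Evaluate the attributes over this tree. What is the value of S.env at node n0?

22

1. n3.env = 15  [terminal]
2. n2.env = -7  [-7]
3. n2.depth = false  [d.env > 15]
4. n2.live = 17  [17]
5. n4.env = 4  [terminal]
6. n6.depth = true  [terminal]
7. n7.lim = 18  [terminal]
8. n5.depth = "vv"  ["vv"]
9. n5.fin = false  [not g.depth]
10. n1.env = 20  [d.env + 16]
11. n1.depth = true  [S₁.depth == false]
12. n1.live = 30  [d.env * -2 + 38]
13. n8.env = false  [S₁.env > 20]
14. n9.mk = true  [E₀.env == false]
15. n9.lab = 17  [17]
16. n9.acc = 17  [17]
17. n10.env = 22  [terminal]
18. n11.lim = -3  [terminal]
19. n9.fin = 20  [A.acc + 3]
20. n12.env = false  [E₀.env == true]
21. n13.depth = true  [terminal]
22. n14.lim = 29  [terminal]
23. n12.mk = true  [c.lim > 28]
24. n8.mk = false  [A.fin > 20]
25. n0.env = 22  [(if S₁.depth then S₁.env else S₁.live) + 2]
26. n0.depth = true  [S₁.live > 29]
27. n0.live = -1  [S₁.env * 2 - 41]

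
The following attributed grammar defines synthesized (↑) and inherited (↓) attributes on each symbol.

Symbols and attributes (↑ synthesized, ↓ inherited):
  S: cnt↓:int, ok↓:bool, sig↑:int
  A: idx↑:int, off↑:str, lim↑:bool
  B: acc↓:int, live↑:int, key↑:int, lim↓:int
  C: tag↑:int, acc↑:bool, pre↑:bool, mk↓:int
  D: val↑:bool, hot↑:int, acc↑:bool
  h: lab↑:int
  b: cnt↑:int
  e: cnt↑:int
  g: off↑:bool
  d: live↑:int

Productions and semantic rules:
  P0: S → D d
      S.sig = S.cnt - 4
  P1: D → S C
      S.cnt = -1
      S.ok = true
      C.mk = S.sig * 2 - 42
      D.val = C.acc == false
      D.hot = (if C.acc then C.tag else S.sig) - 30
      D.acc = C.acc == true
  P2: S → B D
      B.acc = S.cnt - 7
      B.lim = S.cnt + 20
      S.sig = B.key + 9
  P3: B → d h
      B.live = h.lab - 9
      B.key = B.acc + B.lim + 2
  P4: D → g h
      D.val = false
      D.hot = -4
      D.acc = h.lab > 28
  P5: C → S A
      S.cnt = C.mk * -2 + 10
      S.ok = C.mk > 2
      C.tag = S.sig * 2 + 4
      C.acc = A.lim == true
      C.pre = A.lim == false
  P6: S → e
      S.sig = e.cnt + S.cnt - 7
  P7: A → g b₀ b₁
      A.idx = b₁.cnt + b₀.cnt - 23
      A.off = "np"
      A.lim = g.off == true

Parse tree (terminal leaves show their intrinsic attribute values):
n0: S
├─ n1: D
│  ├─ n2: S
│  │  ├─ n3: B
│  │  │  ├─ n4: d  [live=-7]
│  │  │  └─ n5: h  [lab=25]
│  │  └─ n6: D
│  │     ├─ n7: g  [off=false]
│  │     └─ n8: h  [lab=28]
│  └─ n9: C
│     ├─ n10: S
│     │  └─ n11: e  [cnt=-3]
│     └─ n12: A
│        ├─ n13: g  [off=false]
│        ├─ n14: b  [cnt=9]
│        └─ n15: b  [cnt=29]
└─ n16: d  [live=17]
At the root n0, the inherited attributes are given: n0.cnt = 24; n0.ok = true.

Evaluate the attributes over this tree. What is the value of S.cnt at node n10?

6

1. n0.cnt = 24  [given at root]
2. n0.ok = true  [given at root]
3. n2.cnt = -1  [-1]
4. n2.ok = true  [true]
5. n3.acc = -8  [S.cnt - 7]
6. n3.lim = 19  [S.cnt + 20]
7. n4.live = -7  [terminal]
8. n5.lab = 25  [terminal]
9. n3.live = 16  [h.lab - 9]
10. n3.key = 13  [B.acc + B.lim + 2]
11. n7.off = false  [terminal]
12. n8.lab = 28  [terminal]
13. n6.val = false  [false]
14. n6.hot = -4  [-4]
15. n6.acc = false  [h.lab > 28]
16. n2.sig = 22  [B.key + 9]
17. n9.mk = 2  [S.sig * 2 - 42]
18. n10.cnt = 6  [C.mk * -2 + 10]
19. n10.ok = false  [C.mk > 2]
20. n11.cnt = -3  [terminal]
21. n10.sig = -4  [e.cnt + S.cnt - 7]
22. n13.off = false  [terminal]
23. n14.cnt = 9  [terminal]
24. n15.cnt = 29  [terminal]
25. n12.idx = 15  [b₁.cnt + b₀.cnt - 23]
26. n12.off = "np"  ["np"]
27. n12.lim = false  [g.off == true]
28. n9.tag = -4  [S.sig * 2 + 4]
29. n9.acc = false  [A.lim == true]
30. n9.pre = true  [A.lim == false]
31. n1.val = true  [C.acc == false]
32. n1.hot = -8  [(if C.acc then C.tag else S.sig) - 30]
33. n1.acc = false  [C.acc == true]
34. n16.live = 17  [terminal]
35. n0.sig = 20  [S.cnt - 4]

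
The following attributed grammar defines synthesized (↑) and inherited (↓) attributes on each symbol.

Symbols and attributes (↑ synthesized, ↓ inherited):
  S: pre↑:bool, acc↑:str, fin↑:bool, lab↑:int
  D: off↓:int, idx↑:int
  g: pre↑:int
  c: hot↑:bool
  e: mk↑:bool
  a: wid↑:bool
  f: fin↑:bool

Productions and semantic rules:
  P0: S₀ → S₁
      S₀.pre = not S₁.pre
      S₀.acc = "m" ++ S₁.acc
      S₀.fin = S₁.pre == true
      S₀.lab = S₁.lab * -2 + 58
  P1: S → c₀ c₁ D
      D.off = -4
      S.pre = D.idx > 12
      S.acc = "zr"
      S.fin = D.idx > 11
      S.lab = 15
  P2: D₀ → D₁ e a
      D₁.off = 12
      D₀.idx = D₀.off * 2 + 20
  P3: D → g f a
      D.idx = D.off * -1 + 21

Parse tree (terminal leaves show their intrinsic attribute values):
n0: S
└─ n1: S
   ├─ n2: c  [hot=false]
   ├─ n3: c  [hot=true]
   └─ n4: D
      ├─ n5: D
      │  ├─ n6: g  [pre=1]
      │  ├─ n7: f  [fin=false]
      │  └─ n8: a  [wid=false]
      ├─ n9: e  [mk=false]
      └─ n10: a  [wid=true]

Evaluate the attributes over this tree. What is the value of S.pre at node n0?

true

1. n2.hot = false  [terminal]
2. n3.hot = true  [terminal]
3. n4.off = -4  [-4]
4. n5.off = 12  [12]
5. n6.pre = 1  [terminal]
6. n7.fin = false  [terminal]
7. n8.wid = false  [terminal]
8. n5.idx = 9  [D.off * -1 + 21]
9. n9.mk = false  [terminal]
10. n10.wid = true  [terminal]
11. n4.idx = 12  [D₀.off * 2 + 20]
12. n1.pre = false  [D.idx > 12]
13. n1.acc = "zr"  ["zr"]
14. n1.fin = true  [D.idx > 11]
15. n1.lab = 15  [15]
16. n0.pre = true  [not S₁.pre]
17. n0.acc = "mzr"  ["m" ++ S₁.acc]
18. n0.fin = false  [S₁.pre == true]
19. n0.lab = 28  [S₁.lab * -2 + 58]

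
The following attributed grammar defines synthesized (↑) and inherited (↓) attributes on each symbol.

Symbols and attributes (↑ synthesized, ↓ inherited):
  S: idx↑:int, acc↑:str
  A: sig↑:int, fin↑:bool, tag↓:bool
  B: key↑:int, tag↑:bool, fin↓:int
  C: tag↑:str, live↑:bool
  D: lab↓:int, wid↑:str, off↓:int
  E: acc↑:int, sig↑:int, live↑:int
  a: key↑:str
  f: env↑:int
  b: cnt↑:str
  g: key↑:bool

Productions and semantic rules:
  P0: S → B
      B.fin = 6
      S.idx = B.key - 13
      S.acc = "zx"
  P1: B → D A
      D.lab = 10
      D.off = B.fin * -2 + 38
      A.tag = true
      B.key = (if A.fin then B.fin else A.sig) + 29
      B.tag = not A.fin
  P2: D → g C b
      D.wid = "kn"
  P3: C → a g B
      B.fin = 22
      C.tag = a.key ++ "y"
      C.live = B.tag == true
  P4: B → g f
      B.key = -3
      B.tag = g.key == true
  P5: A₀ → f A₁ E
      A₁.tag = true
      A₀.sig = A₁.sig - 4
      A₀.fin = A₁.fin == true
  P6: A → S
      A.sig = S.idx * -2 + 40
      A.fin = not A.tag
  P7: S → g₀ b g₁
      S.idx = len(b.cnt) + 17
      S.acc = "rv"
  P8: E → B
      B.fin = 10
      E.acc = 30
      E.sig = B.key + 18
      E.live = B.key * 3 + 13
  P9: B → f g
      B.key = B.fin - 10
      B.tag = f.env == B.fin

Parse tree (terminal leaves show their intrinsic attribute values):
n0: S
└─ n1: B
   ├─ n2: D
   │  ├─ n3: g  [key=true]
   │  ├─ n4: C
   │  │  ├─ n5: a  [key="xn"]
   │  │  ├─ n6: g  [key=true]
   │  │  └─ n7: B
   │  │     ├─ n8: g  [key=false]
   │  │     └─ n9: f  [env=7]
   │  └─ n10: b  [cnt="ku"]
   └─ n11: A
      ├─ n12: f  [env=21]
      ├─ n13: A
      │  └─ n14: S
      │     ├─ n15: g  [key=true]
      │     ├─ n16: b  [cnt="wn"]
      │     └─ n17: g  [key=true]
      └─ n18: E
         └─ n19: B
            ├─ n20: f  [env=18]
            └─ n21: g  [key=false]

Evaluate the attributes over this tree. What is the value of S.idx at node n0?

1. n1.fin = 6  [6]
2. n2.lab = 10  [10]
3. n2.off = 26  [B.fin * -2 + 38]
4. n3.key = true  [terminal]
5. n5.key = "xn"  [terminal]
6. n6.key = true  [terminal]
7. n7.fin = 22  [22]
8. n8.key = false  [terminal]
9. n9.env = 7  [terminal]
10. n7.key = -3  [-3]
11. n7.tag = false  [g.key == true]
12. n4.tag = "xny"  [a.key ++ "y"]
13. n4.live = false  [B.tag == true]
14. n10.cnt = "ku"  [terminal]
15. n2.wid = "kn"  ["kn"]
16. n11.tag = true  [true]
17. n12.env = 21  [terminal]
18. n13.tag = true  [true]
19. n15.key = true  [terminal]
20. n16.cnt = "wn"  [terminal]
21. n17.key = true  [terminal]
22. n14.idx = 19  [len(b.cnt) + 17]
23. n14.acc = "rv"  ["rv"]
24. n13.sig = 2  [S.idx * -2 + 40]
25. n13.fin = false  [not A.tag]
26. n19.fin = 10  [10]
27. n20.env = 18  [terminal]
28. n21.key = false  [terminal]
29. n19.key = 0  [B.fin - 10]
30. n19.tag = false  [f.env == B.fin]
31. n18.acc = 30  [30]
32. n18.sig = 18  [B.key + 18]
33. n18.live = 13  [B.key * 3 + 13]
34. n11.sig = -2  [A₁.sig - 4]
35. n11.fin = false  [A₁.fin == true]
36. n1.key = 27  [(if A.fin then B.fin else A.sig) + 29]
37. n1.tag = true  [not A.fin]
38. n0.idx = 14  [B.key - 13]
39. n0.acc = "zx"  ["zx"]

14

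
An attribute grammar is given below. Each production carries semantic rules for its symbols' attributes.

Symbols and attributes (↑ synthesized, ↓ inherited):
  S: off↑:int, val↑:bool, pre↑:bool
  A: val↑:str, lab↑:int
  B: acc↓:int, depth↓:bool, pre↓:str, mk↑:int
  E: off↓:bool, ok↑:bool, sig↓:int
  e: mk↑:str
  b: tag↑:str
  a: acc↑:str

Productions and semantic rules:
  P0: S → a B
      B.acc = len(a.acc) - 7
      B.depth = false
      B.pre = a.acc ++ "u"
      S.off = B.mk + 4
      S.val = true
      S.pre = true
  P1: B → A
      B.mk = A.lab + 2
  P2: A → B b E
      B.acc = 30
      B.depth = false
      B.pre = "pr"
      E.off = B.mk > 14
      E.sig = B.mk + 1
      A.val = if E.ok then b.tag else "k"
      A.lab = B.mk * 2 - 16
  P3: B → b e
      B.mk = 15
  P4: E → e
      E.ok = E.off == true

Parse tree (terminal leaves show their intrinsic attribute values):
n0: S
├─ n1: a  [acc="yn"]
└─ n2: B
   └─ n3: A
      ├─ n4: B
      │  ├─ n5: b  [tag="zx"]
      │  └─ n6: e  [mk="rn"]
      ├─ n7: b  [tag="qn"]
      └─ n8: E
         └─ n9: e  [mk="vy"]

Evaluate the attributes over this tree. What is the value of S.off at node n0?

1. n1.acc = "yn"  [terminal]
2. n2.acc = -5  [len(a.acc) - 7]
3. n2.depth = false  [false]
4. n2.pre = "ynu"  [a.acc ++ "u"]
5. n4.acc = 30  [30]
6. n4.depth = false  [false]
7. n4.pre = "pr"  ["pr"]
8. n5.tag = "zx"  [terminal]
9. n6.mk = "rn"  [terminal]
10. n4.mk = 15  [15]
11. n7.tag = "qn"  [terminal]
12. n8.off = true  [B.mk > 14]
13. n8.sig = 16  [B.mk + 1]
14. n9.mk = "vy"  [terminal]
15. n8.ok = true  [E.off == true]
16. n3.val = "qn"  [if E.ok then b.tag else "k"]
17. n3.lab = 14  [B.mk * 2 - 16]
18. n2.mk = 16  [A.lab + 2]
19. n0.off = 20  [B.mk + 4]
20. n0.val = true  [true]
21. n0.pre = true  [true]

20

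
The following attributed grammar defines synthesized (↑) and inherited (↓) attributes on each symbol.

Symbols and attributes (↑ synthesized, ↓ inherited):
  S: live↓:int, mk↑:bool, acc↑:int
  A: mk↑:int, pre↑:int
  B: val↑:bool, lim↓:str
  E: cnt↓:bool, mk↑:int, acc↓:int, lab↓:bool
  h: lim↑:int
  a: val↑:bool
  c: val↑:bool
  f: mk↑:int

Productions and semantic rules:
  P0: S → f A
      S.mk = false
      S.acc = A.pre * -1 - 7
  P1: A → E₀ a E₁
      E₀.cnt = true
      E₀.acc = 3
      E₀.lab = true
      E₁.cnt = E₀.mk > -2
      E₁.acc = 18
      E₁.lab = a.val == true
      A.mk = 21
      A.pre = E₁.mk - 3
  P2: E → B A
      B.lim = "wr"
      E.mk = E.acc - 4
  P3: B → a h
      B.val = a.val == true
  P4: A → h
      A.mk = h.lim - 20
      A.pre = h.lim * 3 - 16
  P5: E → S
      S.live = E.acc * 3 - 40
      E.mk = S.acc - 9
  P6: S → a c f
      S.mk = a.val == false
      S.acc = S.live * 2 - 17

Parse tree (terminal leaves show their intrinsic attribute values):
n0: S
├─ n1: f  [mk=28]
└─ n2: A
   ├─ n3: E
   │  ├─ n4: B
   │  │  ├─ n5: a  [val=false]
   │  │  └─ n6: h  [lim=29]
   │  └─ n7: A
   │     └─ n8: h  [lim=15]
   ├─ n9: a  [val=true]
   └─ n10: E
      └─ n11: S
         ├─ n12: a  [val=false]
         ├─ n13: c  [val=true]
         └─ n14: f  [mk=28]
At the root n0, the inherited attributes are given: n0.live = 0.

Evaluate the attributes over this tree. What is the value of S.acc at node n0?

1. n0.live = 0  [given at root]
2. n1.mk = 28  [terminal]
3. n3.cnt = true  [true]
4. n3.acc = 3  [3]
5. n3.lab = true  [true]
6. n4.lim = "wr"  ["wr"]
7. n5.val = false  [terminal]
8. n6.lim = 29  [terminal]
9. n4.val = false  [a.val == true]
10. n8.lim = 15  [terminal]
11. n7.mk = -5  [h.lim - 20]
12. n7.pre = 29  [h.lim * 3 - 16]
13. n3.mk = -1  [E.acc - 4]
14. n9.val = true  [terminal]
15. n10.cnt = true  [E₀.mk > -2]
16. n10.acc = 18  [18]
17. n10.lab = true  [a.val == true]
18. n11.live = 14  [E.acc * 3 - 40]
19. n12.val = false  [terminal]
20. n13.val = true  [terminal]
21. n14.mk = 28  [terminal]
22. n11.mk = true  [a.val == false]
23. n11.acc = 11  [S.live * 2 - 17]
24. n10.mk = 2  [S.acc - 9]
25. n2.mk = 21  [21]
26. n2.pre = -1  [E₁.mk - 3]
27. n0.mk = false  [false]
28. n0.acc = -6  [A.pre * -1 - 7]

-6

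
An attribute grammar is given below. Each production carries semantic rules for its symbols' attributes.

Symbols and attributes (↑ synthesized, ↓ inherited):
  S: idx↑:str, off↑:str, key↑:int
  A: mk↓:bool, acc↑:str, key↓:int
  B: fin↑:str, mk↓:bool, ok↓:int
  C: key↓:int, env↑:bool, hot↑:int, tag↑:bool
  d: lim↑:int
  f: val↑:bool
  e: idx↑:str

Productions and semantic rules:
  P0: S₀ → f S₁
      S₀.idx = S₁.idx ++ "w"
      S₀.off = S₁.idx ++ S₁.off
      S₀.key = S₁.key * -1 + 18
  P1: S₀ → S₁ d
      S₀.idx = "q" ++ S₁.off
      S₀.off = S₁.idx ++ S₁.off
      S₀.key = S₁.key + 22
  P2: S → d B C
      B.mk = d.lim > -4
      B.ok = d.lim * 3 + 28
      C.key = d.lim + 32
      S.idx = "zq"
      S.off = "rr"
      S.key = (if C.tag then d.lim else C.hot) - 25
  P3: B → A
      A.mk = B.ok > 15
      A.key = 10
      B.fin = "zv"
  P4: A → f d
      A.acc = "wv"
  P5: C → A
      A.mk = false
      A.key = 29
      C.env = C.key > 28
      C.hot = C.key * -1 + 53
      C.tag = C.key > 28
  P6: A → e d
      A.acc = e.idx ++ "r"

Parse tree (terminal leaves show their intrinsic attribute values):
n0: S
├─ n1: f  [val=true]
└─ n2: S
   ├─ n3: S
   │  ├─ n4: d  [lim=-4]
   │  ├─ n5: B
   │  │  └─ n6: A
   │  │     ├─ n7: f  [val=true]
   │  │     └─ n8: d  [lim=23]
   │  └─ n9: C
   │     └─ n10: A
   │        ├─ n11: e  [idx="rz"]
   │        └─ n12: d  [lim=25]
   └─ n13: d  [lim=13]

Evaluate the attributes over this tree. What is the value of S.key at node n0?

1. n1.val = true  [terminal]
2. n4.lim = -4  [terminal]
3. n5.mk = false  [d.lim > -4]
4. n5.ok = 16  [d.lim * 3 + 28]
5. n6.mk = true  [B.ok > 15]
6. n6.key = 10  [10]
7. n7.val = true  [terminal]
8. n8.lim = 23  [terminal]
9. n6.acc = "wv"  ["wv"]
10. n5.fin = "zv"  ["zv"]
11. n9.key = 28  [d.lim + 32]
12. n10.mk = false  [false]
13. n10.key = 29  [29]
14. n11.idx = "rz"  [terminal]
15. n12.lim = 25  [terminal]
16. n10.acc = "rzr"  [e.idx ++ "r"]
17. n9.env = false  [C.key > 28]
18. n9.hot = 25  [C.key * -1 + 53]
19. n9.tag = false  [C.key > 28]
20. n3.idx = "zq"  ["zq"]
21. n3.off = "rr"  ["rr"]
22. n3.key = 0  [(if C.tag then d.lim else C.hot) - 25]
23. n13.lim = 13  [terminal]
24. n2.idx = "qrr"  ["q" ++ S₁.off]
25. n2.off = "zqrr"  [S₁.idx ++ S₁.off]
26. n2.key = 22  [S₁.key + 22]
27. n0.idx = "qrrw"  [S₁.idx ++ "w"]
28. n0.off = "qrrzqrr"  [S₁.idx ++ S₁.off]
29. n0.key = -4  [S₁.key * -1 + 18]

-4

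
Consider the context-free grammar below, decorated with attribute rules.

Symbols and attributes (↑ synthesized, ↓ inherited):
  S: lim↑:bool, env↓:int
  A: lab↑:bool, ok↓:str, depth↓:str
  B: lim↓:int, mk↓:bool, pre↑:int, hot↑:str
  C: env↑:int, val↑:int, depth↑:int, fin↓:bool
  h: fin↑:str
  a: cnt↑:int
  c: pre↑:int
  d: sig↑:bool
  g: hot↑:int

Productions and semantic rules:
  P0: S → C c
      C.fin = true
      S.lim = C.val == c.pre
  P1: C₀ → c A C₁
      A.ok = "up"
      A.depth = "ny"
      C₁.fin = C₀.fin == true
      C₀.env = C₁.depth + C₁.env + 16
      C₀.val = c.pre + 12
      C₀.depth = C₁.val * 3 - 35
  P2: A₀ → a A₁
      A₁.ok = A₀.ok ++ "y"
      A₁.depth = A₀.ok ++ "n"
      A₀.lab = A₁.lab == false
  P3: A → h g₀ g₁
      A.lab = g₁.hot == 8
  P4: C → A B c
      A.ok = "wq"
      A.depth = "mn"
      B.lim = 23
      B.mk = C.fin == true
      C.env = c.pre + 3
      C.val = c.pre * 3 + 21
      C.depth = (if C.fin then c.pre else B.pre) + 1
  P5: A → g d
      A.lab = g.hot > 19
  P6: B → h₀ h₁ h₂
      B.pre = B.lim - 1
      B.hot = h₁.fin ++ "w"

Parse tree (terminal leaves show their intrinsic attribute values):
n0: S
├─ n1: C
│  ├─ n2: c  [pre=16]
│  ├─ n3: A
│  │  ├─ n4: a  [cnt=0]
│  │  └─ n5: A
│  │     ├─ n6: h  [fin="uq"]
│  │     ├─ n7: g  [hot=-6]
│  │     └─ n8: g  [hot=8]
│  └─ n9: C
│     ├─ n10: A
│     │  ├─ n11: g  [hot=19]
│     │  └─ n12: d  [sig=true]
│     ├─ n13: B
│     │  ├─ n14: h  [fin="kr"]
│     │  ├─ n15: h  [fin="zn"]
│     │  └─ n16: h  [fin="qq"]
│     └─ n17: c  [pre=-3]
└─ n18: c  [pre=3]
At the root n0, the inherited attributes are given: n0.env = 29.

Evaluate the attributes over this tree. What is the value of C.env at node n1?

14

1. n0.env = 29  [given at root]
2. n1.fin = true  [true]
3. n2.pre = 16  [terminal]
4. n3.ok = "up"  ["up"]
5. n3.depth = "ny"  ["ny"]
6. n4.cnt = 0  [terminal]
7. n5.ok = "upy"  [A₀.ok ++ "y"]
8. n5.depth = "upn"  [A₀.ok ++ "n"]
9. n6.fin = "uq"  [terminal]
10. n7.hot = -6  [terminal]
11. n8.hot = 8  [terminal]
12. n5.lab = true  [g₁.hot == 8]
13. n3.lab = false  [A₁.lab == false]
14. n9.fin = true  [C₀.fin == true]
15. n10.ok = "wq"  ["wq"]
16. n10.depth = "mn"  ["mn"]
17. n11.hot = 19  [terminal]
18. n12.sig = true  [terminal]
19. n10.lab = false  [g.hot > 19]
20. n13.lim = 23  [23]
21. n13.mk = true  [C.fin == true]
22. n14.fin = "kr"  [terminal]
23. n15.fin = "zn"  [terminal]
24. n16.fin = "qq"  [terminal]
25. n13.pre = 22  [B.lim - 1]
26. n13.hot = "znw"  [h₁.fin ++ "w"]
27. n17.pre = -3  [terminal]
28. n9.env = 0  [c.pre + 3]
29. n9.val = 12  [c.pre * 3 + 21]
30. n9.depth = -2  [(if C.fin then c.pre else B.pre) + 1]
31. n1.env = 14  [C₁.depth + C₁.env + 16]
32. n1.val = 28  [c.pre + 12]
33. n1.depth = 1  [C₁.val * 3 - 35]
34. n18.pre = 3  [terminal]
35. n0.lim = false  [C.val == c.pre]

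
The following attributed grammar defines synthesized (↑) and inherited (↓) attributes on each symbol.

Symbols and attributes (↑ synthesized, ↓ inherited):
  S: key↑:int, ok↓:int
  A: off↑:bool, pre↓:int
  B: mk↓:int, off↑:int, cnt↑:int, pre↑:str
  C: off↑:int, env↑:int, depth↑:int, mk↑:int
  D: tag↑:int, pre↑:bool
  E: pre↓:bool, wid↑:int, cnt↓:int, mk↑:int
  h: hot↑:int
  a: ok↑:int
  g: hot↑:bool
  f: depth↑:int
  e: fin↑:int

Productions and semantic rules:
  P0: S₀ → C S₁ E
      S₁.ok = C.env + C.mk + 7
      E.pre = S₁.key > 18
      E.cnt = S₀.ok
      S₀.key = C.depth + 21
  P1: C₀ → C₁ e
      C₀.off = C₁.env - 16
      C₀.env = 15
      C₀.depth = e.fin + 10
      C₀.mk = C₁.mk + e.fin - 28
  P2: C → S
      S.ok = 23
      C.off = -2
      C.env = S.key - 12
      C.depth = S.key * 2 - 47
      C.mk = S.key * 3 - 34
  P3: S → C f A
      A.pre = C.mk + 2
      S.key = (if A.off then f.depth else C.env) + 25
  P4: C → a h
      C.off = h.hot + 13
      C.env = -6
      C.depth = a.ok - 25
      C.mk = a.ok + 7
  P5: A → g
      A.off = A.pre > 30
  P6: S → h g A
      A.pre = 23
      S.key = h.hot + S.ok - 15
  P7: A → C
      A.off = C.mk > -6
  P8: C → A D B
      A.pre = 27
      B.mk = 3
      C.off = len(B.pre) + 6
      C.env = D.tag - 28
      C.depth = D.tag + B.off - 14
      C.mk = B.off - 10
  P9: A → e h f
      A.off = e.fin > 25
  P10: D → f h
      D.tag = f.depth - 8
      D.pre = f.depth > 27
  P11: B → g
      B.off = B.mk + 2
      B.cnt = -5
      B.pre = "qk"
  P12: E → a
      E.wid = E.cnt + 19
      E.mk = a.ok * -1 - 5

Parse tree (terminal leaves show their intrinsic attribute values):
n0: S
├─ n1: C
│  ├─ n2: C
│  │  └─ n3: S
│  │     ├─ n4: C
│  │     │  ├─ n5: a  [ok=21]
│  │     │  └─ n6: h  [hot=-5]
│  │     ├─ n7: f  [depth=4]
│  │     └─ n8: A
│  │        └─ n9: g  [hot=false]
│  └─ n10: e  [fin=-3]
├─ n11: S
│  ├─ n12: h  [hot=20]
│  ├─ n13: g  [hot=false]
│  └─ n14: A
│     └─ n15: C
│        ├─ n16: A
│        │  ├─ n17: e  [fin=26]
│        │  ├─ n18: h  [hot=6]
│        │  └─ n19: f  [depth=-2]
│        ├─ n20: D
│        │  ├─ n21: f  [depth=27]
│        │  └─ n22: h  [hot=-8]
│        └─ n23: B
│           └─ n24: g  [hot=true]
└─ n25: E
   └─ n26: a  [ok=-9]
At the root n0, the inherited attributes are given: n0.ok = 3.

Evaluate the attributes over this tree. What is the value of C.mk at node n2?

1. n0.ok = 3  [given at root]
2. n3.ok = 23  [23]
3. n5.ok = 21  [terminal]
4. n6.hot = -5  [terminal]
5. n4.off = 8  [h.hot + 13]
6. n4.env = -6  [-6]
7. n4.depth = -4  [a.ok - 25]
8. n4.mk = 28  [a.ok + 7]
9. n7.depth = 4  [terminal]
10. n8.pre = 30  [C.mk + 2]
11. n9.hot = false  [terminal]
12. n8.off = false  [A.pre > 30]
13. n3.key = 19  [(if A.off then f.depth else C.env) + 25]
14. n2.off = -2  [-2]
15. n2.env = 7  [S.key - 12]
16. n2.depth = -9  [S.key * 2 - 47]
17. n2.mk = 23  [S.key * 3 - 34]
18. n10.fin = -3  [terminal]
19. n1.off = -9  [C₁.env - 16]
20. n1.env = 15  [15]
21. n1.depth = 7  [e.fin + 10]
22. n1.mk = -8  [C₁.mk + e.fin - 28]
23. n11.ok = 14  [C.env + C.mk + 7]
24. n12.hot = 20  [terminal]
25. n13.hot = false  [terminal]
26. n14.pre = 23  [23]
27. n16.pre = 27  [27]
28. n17.fin = 26  [terminal]
29. n18.hot = 6  [terminal]
30. n19.depth = -2  [terminal]
31. n16.off = true  [e.fin > 25]
32. n21.depth = 27  [terminal]
33. n22.hot = -8  [terminal]
34. n20.tag = 19  [f.depth - 8]
35. n20.pre = false  [f.depth > 27]
36. n23.mk = 3  [3]
37. n24.hot = true  [terminal]
38. n23.off = 5  [B.mk + 2]
39. n23.cnt = -5  [-5]
40. n23.pre = "qk"  ["qk"]
41. n15.off = 8  [len(B.pre) + 6]
42. n15.env = -9  [D.tag - 28]
43. n15.depth = 10  [D.tag + B.off - 14]
44. n15.mk = -5  [B.off - 10]
45. n14.off = true  [C.mk > -6]
46. n11.key = 19  [h.hot + S.ok - 15]
47. n25.pre = true  [S₁.key > 18]
48. n25.cnt = 3  [S₀.ok]
49. n26.ok = -9  [terminal]
50. n25.wid = 22  [E.cnt + 19]
51. n25.mk = 4  [a.ok * -1 - 5]
52. n0.key = 28  [C.depth + 21]

23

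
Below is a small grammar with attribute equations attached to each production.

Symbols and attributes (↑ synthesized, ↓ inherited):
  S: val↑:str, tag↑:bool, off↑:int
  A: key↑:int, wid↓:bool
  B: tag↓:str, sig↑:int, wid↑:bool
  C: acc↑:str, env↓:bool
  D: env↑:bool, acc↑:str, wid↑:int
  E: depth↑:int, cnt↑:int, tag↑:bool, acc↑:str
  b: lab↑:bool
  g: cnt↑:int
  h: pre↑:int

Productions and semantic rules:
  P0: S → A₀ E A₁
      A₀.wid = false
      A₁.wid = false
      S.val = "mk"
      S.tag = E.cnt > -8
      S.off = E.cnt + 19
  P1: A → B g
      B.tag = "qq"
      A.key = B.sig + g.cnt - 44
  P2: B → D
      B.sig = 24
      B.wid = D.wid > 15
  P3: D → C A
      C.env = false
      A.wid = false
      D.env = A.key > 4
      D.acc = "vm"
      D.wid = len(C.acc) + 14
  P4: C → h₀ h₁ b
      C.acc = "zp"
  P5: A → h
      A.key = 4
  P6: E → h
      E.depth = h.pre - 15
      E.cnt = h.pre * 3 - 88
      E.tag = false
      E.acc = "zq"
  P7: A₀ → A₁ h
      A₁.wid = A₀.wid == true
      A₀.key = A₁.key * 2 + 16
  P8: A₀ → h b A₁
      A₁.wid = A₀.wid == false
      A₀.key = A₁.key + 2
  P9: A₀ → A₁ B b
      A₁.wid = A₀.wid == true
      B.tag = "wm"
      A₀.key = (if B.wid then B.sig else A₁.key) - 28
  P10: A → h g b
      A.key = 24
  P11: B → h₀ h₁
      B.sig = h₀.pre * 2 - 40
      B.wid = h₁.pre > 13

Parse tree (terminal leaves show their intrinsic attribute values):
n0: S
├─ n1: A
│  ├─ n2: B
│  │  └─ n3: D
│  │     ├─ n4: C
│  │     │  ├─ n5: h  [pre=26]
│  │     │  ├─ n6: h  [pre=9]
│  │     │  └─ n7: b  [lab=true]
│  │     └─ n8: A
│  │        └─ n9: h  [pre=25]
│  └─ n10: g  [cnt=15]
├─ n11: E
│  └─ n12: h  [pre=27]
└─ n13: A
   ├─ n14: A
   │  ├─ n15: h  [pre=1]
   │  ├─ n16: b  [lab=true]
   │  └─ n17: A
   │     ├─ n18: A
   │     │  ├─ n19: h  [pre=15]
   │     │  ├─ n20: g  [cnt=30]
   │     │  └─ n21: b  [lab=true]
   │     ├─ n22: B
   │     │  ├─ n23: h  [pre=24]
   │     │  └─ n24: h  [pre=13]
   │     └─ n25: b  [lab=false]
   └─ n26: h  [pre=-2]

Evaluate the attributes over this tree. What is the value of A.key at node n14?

-2

1. n1.wid = false  [false]
2. n2.tag = "qq"  ["qq"]
3. n4.env = false  [false]
4. n5.pre = 26  [terminal]
5. n6.pre = 9  [terminal]
6. n7.lab = true  [terminal]
7. n4.acc = "zp"  ["zp"]
8. n8.wid = false  [false]
9. n9.pre = 25  [terminal]
10. n8.key = 4  [4]
11. n3.env = false  [A.key > 4]
12. n3.acc = "vm"  ["vm"]
13. n3.wid = 16  [len(C.acc) + 14]
14. n2.sig = 24  [24]
15. n2.wid = true  [D.wid > 15]
16. n10.cnt = 15  [terminal]
17. n1.key = -5  [B.sig + g.cnt - 44]
18. n12.pre = 27  [terminal]
19. n11.depth = 12  [h.pre - 15]
20. n11.cnt = -7  [h.pre * 3 - 88]
21. n11.tag = false  [false]
22. n11.acc = "zq"  ["zq"]
23. n13.wid = false  [false]
24. n14.wid = false  [A₀.wid == true]
25. n15.pre = 1  [terminal]
26. n16.lab = true  [terminal]
27. n17.wid = true  [A₀.wid == false]
28. n18.wid = true  [A₀.wid == true]
29. n19.pre = 15  [terminal]
30. n20.cnt = 30  [terminal]
31. n21.lab = true  [terminal]
32. n18.key = 24  [24]
33. n22.tag = "wm"  ["wm"]
34. n23.pre = 24  [terminal]
35. n24.pre = 13  [terminal]
36. n22.sig = 8  [h₀.pre * 2 - 40]
37. n22.wid = false  [h₁.pre > 13]
38. n25.lab = false  [terminal]
39. n17.key = -4  [(if B.wid then B.sig else A₁.key) - 28]
40. n14.key = -2  [A₁.key + 2]
41. n26.pre = -2  [terminal]
42. n13.key = 12  [A₁.key * 2 + 16]
43. n0.val = "mk"  ["mk"]
44. n0.tag = true  [E.cnt > -8]
45. n0.off = 12  [E.cnt + 19]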